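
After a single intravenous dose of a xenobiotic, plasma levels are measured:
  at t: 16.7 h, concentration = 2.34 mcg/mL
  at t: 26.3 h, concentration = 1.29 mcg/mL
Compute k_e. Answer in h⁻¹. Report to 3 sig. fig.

0.0620 h⁻¹

k = ln(C₁/C₂) / (t₂ − t₁) = ln(2.34/1.29) / (26.3 − 16.7)
  = 0.5955 / 9.600 = 0.06203 h⁻¹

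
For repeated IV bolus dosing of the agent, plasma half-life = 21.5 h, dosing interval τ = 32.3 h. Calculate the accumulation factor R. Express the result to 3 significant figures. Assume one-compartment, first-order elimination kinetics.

1.55

k = ln2 / t½ = 0.693147 / 21.5 = 0.03224 h⁻¹
e^(−kτ) = e^(−0.03224 × 32.3) = 0.3530
Accumulation ratio R = 1 / (1 − e^(−kτ)) = 1 / (1 − 0.3530) = 1.546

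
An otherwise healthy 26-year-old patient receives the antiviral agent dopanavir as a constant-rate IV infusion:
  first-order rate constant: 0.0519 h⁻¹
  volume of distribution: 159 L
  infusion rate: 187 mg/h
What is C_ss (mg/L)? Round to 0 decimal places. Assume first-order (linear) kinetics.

23 mg/L

CL = k × Vd = 0.05190 × 159 = 8.252 L/h
At steady state Css = R₀ / CL = 187 / 8.252 = 22.66 mg/L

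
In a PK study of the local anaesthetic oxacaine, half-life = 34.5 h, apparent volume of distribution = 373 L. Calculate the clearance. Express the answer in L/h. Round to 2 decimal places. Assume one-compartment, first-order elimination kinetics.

k = ln2 / t½ = 0.693147 / 34.5 = 0.02009 h⁻¹
CL = k × Vd = 0.02009 × 373 = 7.494 L/h

7.49 L/h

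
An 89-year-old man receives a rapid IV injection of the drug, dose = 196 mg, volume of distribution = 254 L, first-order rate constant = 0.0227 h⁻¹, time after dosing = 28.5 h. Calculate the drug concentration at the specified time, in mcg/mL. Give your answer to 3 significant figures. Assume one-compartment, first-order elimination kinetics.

0.404 mcg/mL

C₀ = Dose / Vd = 196.0 / 254 = 0.7717 mg/L
C = C₀ · e^(−k·t) = 0.7717 × e^(−0.02270 × 28.5)
  = 0.7717 × 0.5236 = 0.4041 mg/L
(0.4041 mg/L = 0.4041 mcg/mL)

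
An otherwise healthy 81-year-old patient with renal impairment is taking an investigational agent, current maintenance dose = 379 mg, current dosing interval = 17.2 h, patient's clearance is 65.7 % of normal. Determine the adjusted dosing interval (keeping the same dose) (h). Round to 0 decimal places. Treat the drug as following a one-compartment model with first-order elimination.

26 h

To keep the same average steady-state level, dosing rate must scale with clearance.
CL ratio = 65.7 / 100 = 0.6570
New interval (same dose) = 17.2 / 0.6570 = 26.18 h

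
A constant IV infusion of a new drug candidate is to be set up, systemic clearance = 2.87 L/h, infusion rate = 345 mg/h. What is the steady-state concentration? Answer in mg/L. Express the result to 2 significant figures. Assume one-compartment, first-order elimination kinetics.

At steady state Css = R₀ / CL = 345 / 2.870 = 120.2 mg/L

120 mg/L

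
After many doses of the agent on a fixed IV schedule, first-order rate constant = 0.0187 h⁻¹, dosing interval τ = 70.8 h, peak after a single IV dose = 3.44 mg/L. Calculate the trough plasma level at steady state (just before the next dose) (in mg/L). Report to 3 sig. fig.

e^(−kτ) = e^(−0.01870 × 70.8) = 0.2661
Accumulation ratio R = 1 / (1 − e^(−kτ)) = 1 / (1 − 0.2661) = 1.363
Steady-state trough = C₀ × R × e^(−kτ) = 3.44 × 1.363 × 0.2661 = 1.248 mg/L

1.25 mg/L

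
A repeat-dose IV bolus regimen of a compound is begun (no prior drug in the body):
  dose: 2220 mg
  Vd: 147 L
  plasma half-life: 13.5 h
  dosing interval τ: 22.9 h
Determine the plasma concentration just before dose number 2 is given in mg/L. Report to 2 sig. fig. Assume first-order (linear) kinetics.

4.7 mg/L

C₀ per dose = Dose / Vd = 2220 / 147 = 15.10 mg/L
k = ln2 / t½ = 0.693147 / 13.5 = 0.05134 h⁻¹
Fraction remaining after one interval: r = e^(−kτ) = e^(−0.05134 × 22.9) = 0.3086
Before dose 2, 1 dose has been given (aged 1τ).
C_trough = C₀ × r = 15.10 × 0.3086 = 4.660 mg/L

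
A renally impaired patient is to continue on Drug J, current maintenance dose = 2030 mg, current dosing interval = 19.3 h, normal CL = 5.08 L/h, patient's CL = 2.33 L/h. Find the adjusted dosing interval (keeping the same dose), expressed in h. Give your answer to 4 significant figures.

42.08 h

To keep the same average steady-state level, dosing rate must scale with clearance.
CL ratio = 2.33 / 5.08 = 0.4587
New interval (same dose) = 19.3 / 0.4587 = 42.08 h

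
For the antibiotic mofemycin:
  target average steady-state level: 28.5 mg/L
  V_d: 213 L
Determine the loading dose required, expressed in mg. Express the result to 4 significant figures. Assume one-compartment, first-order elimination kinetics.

LD = Css × Vd = 28.5 × 213 = 6071 mg

6071 mg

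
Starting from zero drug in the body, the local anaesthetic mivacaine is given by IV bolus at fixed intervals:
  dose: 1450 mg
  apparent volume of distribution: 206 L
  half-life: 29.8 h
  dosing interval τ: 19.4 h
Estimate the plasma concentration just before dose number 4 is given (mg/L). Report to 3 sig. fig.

9.16 mg/L

C₀ per dose = Dose / Vd = 1450 / 206 = 7.039 mg/L
k = ln2 / t½ = 0.693147 / 29.8 = 0.02326 h⁻¹
Fraction remaining after one interval: r = e^(−kτ) = e^(−0.02326 × 19.4) = 0.6368
Before dose 4, 3 doses have been given (aged 1τ, 2τ, 3τ).
C_trough = C₀ × (r + r² + … + r^3) = C₀ × r(1−r^3)/(1−r)
        = 7.039 × 0.6368 × (1 − 0.2582) / (1 − 0.6368) = 9.155 mg/L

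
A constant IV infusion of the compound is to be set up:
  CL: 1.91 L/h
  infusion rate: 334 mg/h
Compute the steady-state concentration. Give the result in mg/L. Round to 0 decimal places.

At steady state Css = R₀ / CL = 334 / 1.910 = 174.9 mg/L

175 mg/L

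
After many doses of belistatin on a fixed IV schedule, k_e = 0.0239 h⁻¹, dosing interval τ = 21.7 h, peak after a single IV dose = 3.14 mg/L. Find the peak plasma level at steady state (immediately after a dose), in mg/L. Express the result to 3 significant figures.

7.76 mg/L

e^(−kτ) = e^(−0.02390 × 21.7) = 0.5953
Accumulation ratio R = 1 / (1 − e^(−kτ)) = 1 / (1 − 0.5953) = 2.471
Steady-state peak = C₀ × R = 3.14 × 2.471 = 7.759 mg/L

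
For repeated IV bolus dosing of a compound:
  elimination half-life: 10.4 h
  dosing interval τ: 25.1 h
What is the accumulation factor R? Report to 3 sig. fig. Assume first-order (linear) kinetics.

k = ln2 / t½ = 0.693147 / 10.4 = 0.06665 h⁻¹
e^(−kτ) = e^(−0.06665 × 25.1) = 0.1877
Accumulation ratio R = 1 / (1 − e^(−kτ)) = 1 / (1 − 0.1877) = 1.231

1.23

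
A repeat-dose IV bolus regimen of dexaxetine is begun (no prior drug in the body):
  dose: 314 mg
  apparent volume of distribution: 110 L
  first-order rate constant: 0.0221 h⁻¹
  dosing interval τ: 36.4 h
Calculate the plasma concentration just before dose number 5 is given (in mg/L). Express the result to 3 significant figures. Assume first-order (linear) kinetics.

2.22 mg/L

C₀ per dose = Dose / Vd = 314 / 110 = 2.855 mg/L
Fraction remaining after one interval: r = e^(−kτ) = e^(−0.02210 × 36.4) = 0.4473
Before dose 5, 4 doses have been given (aged 1τ, 2τ, 3τ, 4τ).
C_trough = C₀ × (r + r² + … + r^4) = C₀ × r(1−r^4)/(1−r)
        = 2.855 × 0.4473 × (1 − 0.04003) / (1 − 0.4473) = 2.218 mg/L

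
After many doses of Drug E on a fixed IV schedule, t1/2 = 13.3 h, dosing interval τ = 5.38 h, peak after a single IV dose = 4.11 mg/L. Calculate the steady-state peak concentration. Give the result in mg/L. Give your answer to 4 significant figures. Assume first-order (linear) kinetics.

16.81 mg/L

k = ln2 / t½ = 0.693147 / 13.3 = 0.05212 h⁻¹
e^(−kτ) = e^(−0.05212 × 5.38) = 0.7555
Accumulation ratio R = 1 / (1 − e^(−kτ)) = 1 / (1 − 0.7555) = 4.090
Steady-state peak = C₀ × R = 4.11 × 4.090 = 16.81 mg/L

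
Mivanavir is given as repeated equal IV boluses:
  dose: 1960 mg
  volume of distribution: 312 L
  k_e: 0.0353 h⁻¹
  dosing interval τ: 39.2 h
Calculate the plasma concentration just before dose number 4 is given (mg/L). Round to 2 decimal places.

2.07 mg/L

C₀ per dose = Dose / Vd = 1960 / 312 = 6.282 mg/L
Fraction remaining after one interval: r = e^(−kτ) = e^(−0.03530 × 39.2) = 0.2506
Before dose 4, 3 doses have been given (aged 1τ, 2τ, 3τ).
C_trough = C₀ × (r + r² + … + r^3) = C₀ × r(1−r^3)/(1−r)
        = 6.282 × 0.2506 × (1 − 0.01574) / (1 − 0.2506) = 2.068 mg/L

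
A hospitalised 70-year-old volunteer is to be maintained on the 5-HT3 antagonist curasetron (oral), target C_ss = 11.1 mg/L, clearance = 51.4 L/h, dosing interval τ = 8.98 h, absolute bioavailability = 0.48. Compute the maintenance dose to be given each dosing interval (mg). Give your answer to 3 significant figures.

At steady state, F × (Dose/τ) = Css × CL.
Dose = Css × CL × τ / F = 11.1 × 51.40 × 8.98 / 0.48 = 10670 mg

10700 mg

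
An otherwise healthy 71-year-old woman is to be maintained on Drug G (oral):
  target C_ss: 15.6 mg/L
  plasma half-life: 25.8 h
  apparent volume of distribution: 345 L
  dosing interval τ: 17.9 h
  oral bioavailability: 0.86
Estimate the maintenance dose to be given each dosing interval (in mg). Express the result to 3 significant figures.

k = ln2 / t½ = 0.693147 / 25.8 = 0.02687 h⁻¹
CL = k × Vd = 0.02687 × 345 = 9.270 L/h
At steady state, F × (Dose/τ) = Css × CL.
Dose = Css × CL × τ / F = 15.6 × 9.270 × 17.9 / 0.86 = 3010 mg

3010 mg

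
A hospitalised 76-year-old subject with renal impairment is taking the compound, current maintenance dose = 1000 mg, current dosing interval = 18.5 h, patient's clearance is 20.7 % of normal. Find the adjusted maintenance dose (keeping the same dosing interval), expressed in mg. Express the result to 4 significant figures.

To keep the same average steady-state level, dosing rate must scale with clearance.
CL ratio = 20.7 / 100 = 0.2070
New dose (same interval) = 1000 × 0.2070 = 207.0 mg

207.0 mg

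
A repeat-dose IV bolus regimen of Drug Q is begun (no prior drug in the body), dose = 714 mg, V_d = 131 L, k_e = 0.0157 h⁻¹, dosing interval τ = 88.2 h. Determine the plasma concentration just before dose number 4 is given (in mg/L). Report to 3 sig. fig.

C₀ per dose = Dose / Vd = 714 / 131 = 5.450 mg/L
Fraction remaining after one interval: r = e^(−kτ) = e^(−0.01570 × 88.2) = 0.2504
Before dose 4, 3 doses have been given (aged 1τ, 2τ, 3τ).
C_trough = C₀ × (r + r² + … + r^3) = C₀ × r(1−r^3)/(1−r)
        = 5.450 × 0.2504 × (1 − 0.01570) / (1 − 0.2504) = 1.792 mg/L

1.79 mg/L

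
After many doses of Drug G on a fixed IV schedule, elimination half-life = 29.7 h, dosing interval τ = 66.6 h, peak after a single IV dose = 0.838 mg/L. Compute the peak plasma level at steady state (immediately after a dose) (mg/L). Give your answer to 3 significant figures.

k = ln2 / t½ = 0.693147 / 29.7 = 0.02334 h⁻¹
e^(−kτ) = e^(−0.02334 × 66.6) = 0.2113
Accumulation ratio R = 1 / (1 − e^(−kτ)) = 1 / (1 − 0.2113) = 1.268
Steady-state peak = C₀ × R = 0.838 × 1.268 = 1.063 mg/L

1.06 mg/L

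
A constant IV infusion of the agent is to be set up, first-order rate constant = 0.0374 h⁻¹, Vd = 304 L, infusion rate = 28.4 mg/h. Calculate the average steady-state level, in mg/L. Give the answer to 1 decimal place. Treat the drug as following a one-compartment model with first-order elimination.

CL = k × Vd = 0.03740 × 304 = 11.37 L/h
At steady state Css = R₀ / CL = 28.4 / 11.37 = 2.498 mg/L

2.5 mg/L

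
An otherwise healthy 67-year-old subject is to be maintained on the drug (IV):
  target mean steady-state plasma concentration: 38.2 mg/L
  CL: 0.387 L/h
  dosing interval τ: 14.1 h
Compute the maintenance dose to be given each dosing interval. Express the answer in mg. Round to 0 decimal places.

At steady state, Dose/τ = Css × CL.
Dose = Css × CL × τ = 38.2 × 0.3870 × 14.1 = 208.4 mg

208 mg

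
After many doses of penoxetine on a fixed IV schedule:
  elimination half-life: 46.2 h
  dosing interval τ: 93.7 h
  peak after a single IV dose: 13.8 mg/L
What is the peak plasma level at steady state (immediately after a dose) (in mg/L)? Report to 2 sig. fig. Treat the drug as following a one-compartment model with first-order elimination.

18 mg/L

k = ln2 / t½ = 0.693147 / 46.2 = 0.01500 h⁻¹
e^(−kτ) = e^(−0.01500 × 93.7) = 0.2452
Accumulation ratio R = 1 / (1 − e^(−kτ)) = 1 / (1 − 0.2452) = 1.325
Steady-state peak = C₀ × R = 13.8 × 1.325 = 18.29 mg/L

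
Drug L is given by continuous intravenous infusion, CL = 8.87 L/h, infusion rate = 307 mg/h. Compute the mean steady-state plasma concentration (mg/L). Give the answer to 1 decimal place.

At steady state Css = R₀ / CL = 307 / 8.870 = 34.61 mg/L

34.6 mg/L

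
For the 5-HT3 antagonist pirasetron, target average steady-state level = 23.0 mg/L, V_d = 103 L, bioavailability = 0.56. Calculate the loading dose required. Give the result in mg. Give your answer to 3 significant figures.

LD = Css × Vd / F = 23.0 × 103 / 0.56 = 4230 mg

4230 mg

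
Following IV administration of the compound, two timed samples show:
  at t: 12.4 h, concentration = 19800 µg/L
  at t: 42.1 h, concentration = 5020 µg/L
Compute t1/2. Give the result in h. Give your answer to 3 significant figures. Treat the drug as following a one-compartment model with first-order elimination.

k = ln(C₁/C₂) / (t₂ − t₁) = ln(19800/5020) / (42.1 − 12.4)
  = 1.372 / 29.70 = 0.04620 h⁻¹
t½ = ln2 / k = 0.693147 / 0.04620 = 15.00 h

15.0 h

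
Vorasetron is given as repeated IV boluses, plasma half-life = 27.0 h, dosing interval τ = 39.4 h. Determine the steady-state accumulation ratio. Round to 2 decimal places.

k = ln2 / t½ = 0.693147 / 27.0 = 0.02567 h⁻¹
e^(−kτ) = e^(−0.02567 × 39.4) = 0.3637
Accumulation ratio R = 1 / (1 − e^(−kτ)) = 1 / (1 − 0.3637) = 1.572

1.57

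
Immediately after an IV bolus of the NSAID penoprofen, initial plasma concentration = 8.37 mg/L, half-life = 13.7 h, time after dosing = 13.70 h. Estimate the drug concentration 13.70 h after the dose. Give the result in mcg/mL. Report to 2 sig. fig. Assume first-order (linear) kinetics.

k = ln2 / t½ = 0.693147 / 13.7 = 0.05059 h⁻¹
t / t½ = 13.70 / 13.7 = 1 half-lives
C = C₀ × (1/2)^1 = 8.370 × 0.5000 = 4.185 mg/L
(4.185 mg/L = 4.185 mcg/mL)

4.2 mcg/mL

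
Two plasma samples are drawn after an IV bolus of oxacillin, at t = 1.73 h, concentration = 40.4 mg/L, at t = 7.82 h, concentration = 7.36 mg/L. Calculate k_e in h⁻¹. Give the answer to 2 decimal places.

0.28 h⁻¹

k = ln(C₁/C₂) / (t₂ − t₁) = ln(40.4/7.36) / (7.82 − 1.73)
  = 1.703 / 6.090 = 0.2796 h⁻¹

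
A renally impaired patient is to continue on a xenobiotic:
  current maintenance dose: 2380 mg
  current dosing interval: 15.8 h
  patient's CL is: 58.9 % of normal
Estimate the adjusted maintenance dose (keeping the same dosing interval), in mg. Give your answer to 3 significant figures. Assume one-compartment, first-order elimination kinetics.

1400 mg

To keep the same average steady-state level, dosing rate must scale with clearance.
CL ratio = 58.9 / 100 = 0.5890
New dose (same interval) = 2380 × 0.5890 = 1402 mg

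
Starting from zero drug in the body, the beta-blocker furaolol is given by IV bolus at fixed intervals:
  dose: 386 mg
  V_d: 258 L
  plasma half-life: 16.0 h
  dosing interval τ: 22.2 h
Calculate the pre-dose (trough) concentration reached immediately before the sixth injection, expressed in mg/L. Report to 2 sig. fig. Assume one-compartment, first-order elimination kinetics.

C₀ per dose = Dose / Vd = 386 / 258 = 1.496 mg/L
k = ln2 / t½ = 0.693147 / 16.0 = 0.04332 h⁻¹
Fraction remaining after one interval: r = e^(−kτ) = e^(−0.04332 × 22.2) = 0.3822
Before dose 6, 5 doses have been given (aged 1τ, 2τ, 3τ, 4τ, 5τ).
C_trough = C₀ × (r + r² + … + r^5) = C₀ × r(1−r^5)/(1−r)
        = 1.496 × 0.3822 × (1 − 0.008156) / (1 − 0.3822) = 0.9179 mg/L

0.92 mg/L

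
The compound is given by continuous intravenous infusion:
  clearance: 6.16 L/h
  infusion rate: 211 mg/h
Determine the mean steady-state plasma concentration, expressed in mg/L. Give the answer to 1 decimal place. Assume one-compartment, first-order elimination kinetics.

34.3 mg/L

At steady state Css = R₀ / CL = 211 / 6.160 = 34.25 mg/L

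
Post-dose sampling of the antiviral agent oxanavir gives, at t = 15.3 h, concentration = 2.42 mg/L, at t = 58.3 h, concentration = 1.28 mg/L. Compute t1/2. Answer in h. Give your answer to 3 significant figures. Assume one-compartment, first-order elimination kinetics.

k = ln(C₁/C₂) / (t₂ − t₁) = ln(2.42/1.28) / (58.3 − 15.3)
  = 0.6369 / 43.00 = 0.01481 h⁻¹
t½ = ln2 / k = 0.693147 / 0.01481 = 46.80 h

46.8 h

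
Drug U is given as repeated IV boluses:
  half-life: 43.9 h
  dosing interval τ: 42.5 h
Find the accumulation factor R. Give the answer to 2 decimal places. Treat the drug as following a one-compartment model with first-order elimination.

k = ln2 / t½ = 0.693147 / 43.9 = 0.01579 h⁻¹
e^(−kτ) = e^(−0.01579 × 42.5) = 0.5112
Accumulation ratio R = 1 / (1 − e^(−kτ)) = 1 / (1 − 0.5112) = 2.046

2.05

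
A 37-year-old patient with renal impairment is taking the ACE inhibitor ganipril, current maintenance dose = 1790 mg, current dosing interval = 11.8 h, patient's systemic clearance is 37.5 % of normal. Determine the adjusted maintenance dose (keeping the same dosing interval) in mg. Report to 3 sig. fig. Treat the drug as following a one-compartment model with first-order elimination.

To keep the same average steady-state level, dosing rate must scale with clearance.
CL ratio = 37.5 / 100 = 0.3750
New dose (same interval) = 1790 × 0.3750 = 671.3 mg

671 mg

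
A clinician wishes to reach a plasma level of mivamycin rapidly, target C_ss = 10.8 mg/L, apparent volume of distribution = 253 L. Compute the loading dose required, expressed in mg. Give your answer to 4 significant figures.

LD = Css × Vd = 10.8 × 253 = 2732 mg

2732 mg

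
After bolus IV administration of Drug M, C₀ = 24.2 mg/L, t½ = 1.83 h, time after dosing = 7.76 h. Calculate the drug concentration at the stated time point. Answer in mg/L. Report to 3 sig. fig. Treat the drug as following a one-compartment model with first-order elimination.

k = ln2 / t½ = 0.693147 / 1.83 = 0.3788 h⁻¹
C = C₀ · e^(−k·t) = 24.20 × e^(−0.3788 × 7.76)
  = 24.20 × 0.05289 = 1.280 mg/L

1.28 mg/L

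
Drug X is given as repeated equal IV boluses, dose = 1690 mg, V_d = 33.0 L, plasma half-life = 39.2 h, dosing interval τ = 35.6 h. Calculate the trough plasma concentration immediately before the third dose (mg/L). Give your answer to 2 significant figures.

C₀ per dose = Dose / Vd = 1690 / 33.0 = 51.21 mg/L
k = ln2 / t½ = 0.693147 / 39.2 = 0.01768 h⁻¹
Fraction remaining after one interval: r = e^(−kτ) = e^(−0.01768 × 35.6) = 0.5329
Before dose 3, 2 doses have been given (aged 1τ, 2τ).
C_trough = C₀ × (r + r²) = 51.21 × (0.5329 + 0.2840) = 41.83 mg/L

42 mg/L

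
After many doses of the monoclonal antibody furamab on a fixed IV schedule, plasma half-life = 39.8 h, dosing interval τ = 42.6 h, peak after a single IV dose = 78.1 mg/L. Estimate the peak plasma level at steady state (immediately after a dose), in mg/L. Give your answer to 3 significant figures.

149 mg/L

k = ln2 / t½ = 0.693147 / 39.8 = 0.01742 h⁻¹
e^(−kτ) = e^(−0.01742 × 42.6) = 0.4761
Accumulation ratio R = 1 / (1 − e^(−kτ)) = 1 / (1 − 0.4761) = 1.909
Steady-state peak = C₀ × R = 78.1 × 1.909 = 149.1 mg/L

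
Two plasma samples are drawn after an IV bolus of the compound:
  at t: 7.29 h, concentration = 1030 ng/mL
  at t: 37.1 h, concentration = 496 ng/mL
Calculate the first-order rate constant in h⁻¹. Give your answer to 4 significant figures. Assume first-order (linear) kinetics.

k = ln(C₁/C₂) / (t₂ − t₁) = ln(1030/496) / (37.1 − 7.29)
  = 0.7307 / 29.81 = 0.02451 h⁻¹

0.02451 h⁻¹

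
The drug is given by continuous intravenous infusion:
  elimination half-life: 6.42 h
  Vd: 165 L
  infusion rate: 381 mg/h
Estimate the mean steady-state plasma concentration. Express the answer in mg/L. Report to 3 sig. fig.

21.4 mg/L

k = ln2 / t½ = 0.693147 / 6.42 = 0.1080 h⁻¹
CL = k × Vd = 0.1080 × 165 = 17.82 L/h
At steady state Css = R₀ / CL = 381 / 17.82 = 21.38 mg/L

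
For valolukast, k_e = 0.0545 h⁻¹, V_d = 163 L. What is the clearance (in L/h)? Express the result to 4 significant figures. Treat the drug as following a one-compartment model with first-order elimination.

CL = k × Vd = 0.0545 × 163 = 8.884 L/h

8.884 L/h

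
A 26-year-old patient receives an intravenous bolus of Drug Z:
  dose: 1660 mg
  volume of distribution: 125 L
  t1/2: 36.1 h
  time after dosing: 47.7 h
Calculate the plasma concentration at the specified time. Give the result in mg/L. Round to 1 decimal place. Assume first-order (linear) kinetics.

C₀ = Dose / Vd = 1660 / 125 = 13.28 mg/L
k = ln2 / t½ = 0.693147 / 36.1 = 0.01920 h⁻¹
C = C₀ · e^(−k·t) = 13.28 × e^(−0.01920 × 47.7)
  = 13.28 × 0.4002 = 5.315 mg/L

5.3 mg/L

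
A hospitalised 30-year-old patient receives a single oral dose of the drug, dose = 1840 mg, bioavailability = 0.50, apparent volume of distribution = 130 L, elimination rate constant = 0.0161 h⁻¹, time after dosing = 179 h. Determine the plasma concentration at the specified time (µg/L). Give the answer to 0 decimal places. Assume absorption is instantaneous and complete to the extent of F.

Amount reaching circulation = F × Dose = 0.50 × 1840 = 920.0 mg
C₀ = F·Dose / Vd = 920.0 / 130 = 7.077 mg/L
C = C₀ · e^(−k·t) = 7.077 × e^(−0.01610 × 179)
  = 7.077 × 0.05603 = 0.3965 mg/L
Convert: 0.3965 mg/L × 1000 = 396.5 µg/L

397 µg/L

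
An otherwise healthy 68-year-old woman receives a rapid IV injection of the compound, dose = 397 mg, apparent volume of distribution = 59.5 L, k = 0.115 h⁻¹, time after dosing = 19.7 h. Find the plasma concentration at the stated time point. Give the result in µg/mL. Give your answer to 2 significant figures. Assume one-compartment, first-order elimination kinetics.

C₀ = Dose / Vd = 397.0 / 59.5 = 6.672 mg/L
C = C₀ · e^(−k·t) = 6.672 × e^(−0.1150 × 19.7)
  = 6.672 × 0.1038 = 0.6926 mg/L
(0.6926 mg/L = 0.6926 µg/mL)

0.69 µg/mL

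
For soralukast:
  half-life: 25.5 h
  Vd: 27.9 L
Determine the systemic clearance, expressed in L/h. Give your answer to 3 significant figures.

0.758 L/h

k = ln2 / t½ = 0.693147 / 25.5 = 0.02718 h⁻¹
CL = k × Vd = 0.02718 × 27.9 = 0.7583 L/h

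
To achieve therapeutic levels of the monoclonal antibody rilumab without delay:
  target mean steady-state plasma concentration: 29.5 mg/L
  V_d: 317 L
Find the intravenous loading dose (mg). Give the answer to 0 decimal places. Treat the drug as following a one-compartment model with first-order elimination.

9352 mg

LD = Css × Vd = 29.5 × 317 = 9352 mg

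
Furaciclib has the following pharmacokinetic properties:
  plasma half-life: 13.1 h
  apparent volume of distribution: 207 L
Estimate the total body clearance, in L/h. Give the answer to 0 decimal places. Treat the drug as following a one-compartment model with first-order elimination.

11 L/h

k = ln2 / t½ = 0.693147 / 13.1 = 0.05291 h⁻¹
CL = k × Vd = 0.05291 × 207 = 10.95 L/h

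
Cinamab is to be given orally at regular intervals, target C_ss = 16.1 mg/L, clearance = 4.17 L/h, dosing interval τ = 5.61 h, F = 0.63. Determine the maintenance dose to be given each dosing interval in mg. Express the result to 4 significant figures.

At steady state, F × (Dose/τ) = Css × CL.
Dose = Css × CL × τ / F = 16.1 × 4.170 × 5.61 / 0.63 = 597.8 mg

597.8 mg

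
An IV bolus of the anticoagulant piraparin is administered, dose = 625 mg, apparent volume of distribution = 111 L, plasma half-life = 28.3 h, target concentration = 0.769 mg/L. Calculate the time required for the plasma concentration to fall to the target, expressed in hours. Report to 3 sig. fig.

C₀ = Dose / Vd = 625.0 / 111 = 5.631 mg/L
k = ln2 / t½ = 0.693147 / 28.3 = 0.02449 h⁻¹
t = ln(C₀ / C) / k = ln(5.631 / 0.769) / 0.02449
  = ln(7.322) / 0.02449 = 1.991 / 0.02449 = 81.30 h

81.3 h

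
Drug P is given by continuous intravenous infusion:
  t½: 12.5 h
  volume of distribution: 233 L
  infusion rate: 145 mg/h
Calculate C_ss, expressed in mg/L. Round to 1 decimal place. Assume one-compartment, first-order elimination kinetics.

k = ln2 / t½ = 0.693147 / 12.5 = 0.05545 h⁻¹
CL = k × Vd = 0.05545 × 233 = 12.92 L/h
At steady state Css = R₀ / CL = 145 / 12.92 = 11.22 mg/L

11.2 mg/L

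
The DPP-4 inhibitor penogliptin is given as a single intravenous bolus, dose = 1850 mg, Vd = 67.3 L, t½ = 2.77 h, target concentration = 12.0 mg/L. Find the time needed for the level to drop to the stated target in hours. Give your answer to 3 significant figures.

3.31 h

C₀ = Dose / Vd = 1850 / 67.3 = 27.49 mg/L
k = ln2 / t½ = 0.693147 / 2.77 = 0.2502 h⁻¹
t = ln(C₀ / C) / k = ln(27.49 / 12.0) / 0.2502
  = ln(2.291) / 0.2502 = 0.8290 / 0.2502 = 3.313 h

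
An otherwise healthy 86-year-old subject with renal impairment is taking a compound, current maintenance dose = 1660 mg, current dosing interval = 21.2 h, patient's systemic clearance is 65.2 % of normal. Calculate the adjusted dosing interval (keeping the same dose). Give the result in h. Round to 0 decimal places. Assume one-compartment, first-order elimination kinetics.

33 h

To keep the same average steady-state level, dosing rate must scale with clearance.
CL ratio = 65.2 / 100 = 0.6520
New interval (same dose) = 21.2 / 0.6520 = 32.52 h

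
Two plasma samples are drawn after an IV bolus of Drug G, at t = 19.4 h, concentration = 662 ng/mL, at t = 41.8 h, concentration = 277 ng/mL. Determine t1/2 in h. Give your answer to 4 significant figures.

k = ln(C₁/C₂) / (t₂ − t₁) = ln(662/277) / (41.8 − 19.4)
  = 0.8712 / 22.40 = 0.03889 h⁻¹
t½ = ln2 / k = 0.693147 / 0.03889 = 17.82 h

17.82 h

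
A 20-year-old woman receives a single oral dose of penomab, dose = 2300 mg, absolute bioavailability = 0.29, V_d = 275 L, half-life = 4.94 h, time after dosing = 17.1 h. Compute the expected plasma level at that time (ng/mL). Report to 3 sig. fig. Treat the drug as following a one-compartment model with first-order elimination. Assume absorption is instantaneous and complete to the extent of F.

Amount reaching circulation = F × Dose = 0.29 × 2300 = 667.0 mg
C₀ = F·Dose / Vd = 667.0 / 275 = 2.425 mg/L
k = ln2 / t½ = 0.693147 / 4.94 = 0.1403 h⁻¹
C = C₀ · e^(−k·t) = 2.425 × e^(−0.1403 × 17.1)
  = 2.425 × 0.09080 = 0.2202 mg/L
Convert: 0.2202 mg/L × 1000 = 220.2 ng/mL

220 ng/mL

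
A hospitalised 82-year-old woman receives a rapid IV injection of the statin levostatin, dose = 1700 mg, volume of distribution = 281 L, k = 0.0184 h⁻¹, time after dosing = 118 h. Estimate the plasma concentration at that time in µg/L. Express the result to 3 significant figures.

C₀ = Dose / Vd = 1700 / 281 = 6.050 mg/L
C = C₀ · e^(−k·t) = 6.050 × e^(−0.01840 × 118)
  = 6.050 × 0.1140 = 0.6897 mg/L
Convert: 0.6897 mg/L × 1000 = 689.7 µg/L

690 µg/L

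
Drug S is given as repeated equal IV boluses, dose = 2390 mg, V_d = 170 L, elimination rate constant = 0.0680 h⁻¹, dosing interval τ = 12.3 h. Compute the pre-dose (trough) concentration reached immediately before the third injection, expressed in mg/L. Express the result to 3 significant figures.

C₀ per dose = Dose / Vd = 2390 / 170 = 14.06 mg/L
Fraction remaining after one interval: r = e^(−kτ) = e^(−0.06800 × 12.3) = 0.4333
Before dose 3, 2 doses have been given (aged 1τ, 2τ).
C_trough = C₀ × (r + r²) = 14.06 × (0.4333 + 0.1877) = 8.731 mg/L

8.73 mg/L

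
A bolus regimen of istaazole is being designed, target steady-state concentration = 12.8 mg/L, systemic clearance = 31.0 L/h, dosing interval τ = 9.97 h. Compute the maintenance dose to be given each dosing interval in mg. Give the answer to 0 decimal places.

3956 mg

At steady state, Dose/τ = Css × CL.
Dose = Css × CL × τ = 12.8 × 31.00 × 9.97 = 3956 mg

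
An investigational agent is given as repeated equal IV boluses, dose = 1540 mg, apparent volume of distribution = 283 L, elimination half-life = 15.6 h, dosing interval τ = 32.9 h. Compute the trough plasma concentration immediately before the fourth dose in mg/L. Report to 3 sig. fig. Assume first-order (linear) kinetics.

1.62 mg/L

C₀ per dose = Dose / Vd = 1540 / 283 = 5.442 mg/L
k = ln2 / t½ = 0.693147 / 15.6 = 0.04443 h⁻¹
Fraction remaining after one interval: r = e^(−kτ) = e^(−0.04443 × 32.9) = 0.2318
Before dose 4, 3 doses have been given (aged 1τ, 2τ, 3τ).
C_trough = C₀ × (r + r² + … + r^3) = C₀ × r(1−r^3)/(1−r)
        = 5.442 × 0.2318 × (1 − 0.01245) / (1 − 0.2318) = 1.622 mg/L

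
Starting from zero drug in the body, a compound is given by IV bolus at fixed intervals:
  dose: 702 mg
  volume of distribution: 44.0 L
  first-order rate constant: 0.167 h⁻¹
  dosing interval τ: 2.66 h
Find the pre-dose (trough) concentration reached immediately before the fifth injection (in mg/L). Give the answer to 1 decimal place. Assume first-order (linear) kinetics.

C₀ per dose = Dose / Vd = 702 / 44.0 = 15.95 mg/L
Fraction remaining after one interval: r = e^(−kτ) = e^(−0.1670 × 2.66) = 0.6413
Before dose 5, 4 doses have been given (aged 1τ, 2τ, 3τ, 4τ).
C_trough = C₀ × (r + r² + … + r^4) = C₀ × r(1−r^4)/(1−r)
        = 15.95 × 0.6413 × (1 − 0.1691) / (1 − 0.6413) = 23.69 mg/L

23.7 mg/L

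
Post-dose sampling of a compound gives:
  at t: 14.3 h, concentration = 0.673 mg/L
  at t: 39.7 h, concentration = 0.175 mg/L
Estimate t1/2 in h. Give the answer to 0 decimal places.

13 h

k = ln(C₁/C₂) / (t₂ − t₁) = ln(0.673/0.175) / (39.7 − 14.3)
  = 1.347 / 25.40 = 0.05303 h⁻¹
t½ = ln2 / k = 0.693147 / 0.05303 = 13.07 h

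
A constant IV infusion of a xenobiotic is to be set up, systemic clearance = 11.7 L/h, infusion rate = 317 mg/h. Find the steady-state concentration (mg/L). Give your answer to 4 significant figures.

27.09 mg/L

At steady state Css = R₀ / CL = 317 / 11.70 = 27.09 mg/L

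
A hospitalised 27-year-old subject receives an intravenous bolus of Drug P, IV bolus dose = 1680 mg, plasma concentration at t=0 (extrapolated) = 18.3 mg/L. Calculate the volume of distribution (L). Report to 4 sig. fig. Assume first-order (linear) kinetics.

91.80 L

Vd = Dose / C₀ = 1680 / 18.3 = 91.80 L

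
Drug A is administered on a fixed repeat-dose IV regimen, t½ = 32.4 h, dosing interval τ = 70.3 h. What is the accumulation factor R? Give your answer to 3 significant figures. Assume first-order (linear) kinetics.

k = ln2 / t½ = 0.693147 / 32.4 = 0.02139 h⁻¹
e^(−kτ) = e^(−0.02139 × 70.3) = 0.2223
Accumulation ratio R = 1 / (1 − e^(−kτ)) = 1 / (1 − 0.2223) = 1.286

1.29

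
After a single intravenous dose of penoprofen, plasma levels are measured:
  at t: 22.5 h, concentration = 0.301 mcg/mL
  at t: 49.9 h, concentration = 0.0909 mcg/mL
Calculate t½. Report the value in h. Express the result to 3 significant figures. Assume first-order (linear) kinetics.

15.9 h

k = ln(C₁/C₂) / (t₂ − t₁) = ln(0.301/0.0909) / (49.9 − 22.5)
  = 1.197 / 27.40 = 0.04369 h⁻¹
t½ = ln2 / k = 0.693147 / 0.04369 = 15.87 h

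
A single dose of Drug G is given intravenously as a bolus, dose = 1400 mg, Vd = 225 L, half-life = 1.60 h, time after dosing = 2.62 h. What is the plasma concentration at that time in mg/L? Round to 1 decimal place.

2.0 mg/L

C₀ = Dose / Vd = 1400 / 225 = 6.222 mg/L
k = ln2 / t½ = 0.693147 / 1.60 = 0.4332 h⁻¹
C = C₀ · e^(−k·t) = 6.222 × e^(−0.4332 × 2.62)
  = 6.222 × 0.3214 = 2.000 mg/L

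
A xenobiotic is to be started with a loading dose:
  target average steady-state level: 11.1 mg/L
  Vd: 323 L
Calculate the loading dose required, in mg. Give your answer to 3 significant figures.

3590 mg

LD = Css × Vd = 11.1 × 323 = 3585 mg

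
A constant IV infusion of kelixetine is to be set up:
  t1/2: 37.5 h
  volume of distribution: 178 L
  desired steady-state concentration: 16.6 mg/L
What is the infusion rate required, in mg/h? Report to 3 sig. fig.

54.6 mg/h

k = ln2 / t½ = 0.693147 / 37.5 = 0.01848 h⁻¹
CL = k × Vd = 0.01848 × 178 = 3.289 L/h
At steady state, infusion rate R₀ = Css × CL = 16.6 × 3.289 = 54.60 mg/h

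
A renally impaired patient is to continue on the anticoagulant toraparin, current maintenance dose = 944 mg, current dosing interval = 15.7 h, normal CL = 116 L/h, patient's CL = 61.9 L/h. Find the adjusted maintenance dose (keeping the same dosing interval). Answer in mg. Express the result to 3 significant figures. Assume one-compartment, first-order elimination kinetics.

To keep the same average steady-state level, dosing rate must scale with clearance.
CL ratio = 61.9 / 116 = 0.5336
New dose (same interval) = 944 × 0.5336 = 503.7 mg

504 mg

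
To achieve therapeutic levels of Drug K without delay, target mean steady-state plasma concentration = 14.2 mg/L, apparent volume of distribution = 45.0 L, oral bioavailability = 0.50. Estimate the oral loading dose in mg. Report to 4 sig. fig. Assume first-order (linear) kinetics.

LD = Css × Vd / F = 14.2 × 45.0 / 0.50 = 1278 mg

1278 mg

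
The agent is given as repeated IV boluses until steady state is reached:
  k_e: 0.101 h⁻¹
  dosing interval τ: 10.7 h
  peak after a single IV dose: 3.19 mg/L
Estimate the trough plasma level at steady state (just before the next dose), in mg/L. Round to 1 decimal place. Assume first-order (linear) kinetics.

1.6 mg/L

e^(−kτ) = e^(−0.1010 × 10.7) = 0.3394
Accumulation ratio R = 1 / (1 − e^(−kτ)) = 1 / (1 − 0.3394) = 1.514
Steady-state trough = C₀ × R × e^(−kτ) = 3.19 × 1.514 × 0.3394 = 1.639 mg/L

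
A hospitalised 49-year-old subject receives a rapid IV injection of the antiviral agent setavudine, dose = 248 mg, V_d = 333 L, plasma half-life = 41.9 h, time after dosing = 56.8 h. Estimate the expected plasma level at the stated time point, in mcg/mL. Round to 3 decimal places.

C₀ = Dose / Vd = 248.0 / 333 = 0.7447 mg/L
k = ln2 / t½ = 0.693147 / 41.9 = 0.01654 h⁻¹
C = C₀ · e^(−k·t) = 0.7447 × e^(−0.01654 × 56.8)
  = 0.7447 × 0.3908 = 0.2910 mg/L
(0.2910 mg/L = 0.2910 mcg/mL)

0.291 mcg/mL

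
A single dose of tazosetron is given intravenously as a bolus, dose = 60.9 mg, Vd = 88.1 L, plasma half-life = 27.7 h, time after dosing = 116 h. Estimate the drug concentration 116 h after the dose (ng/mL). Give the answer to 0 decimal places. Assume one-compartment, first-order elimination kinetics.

C₀ = Dose / Vd = 60.90 / 88.1 = 0.6913 mg/L
k = ln2 / t½ = 0.693147 / 27.7 = 0.02502 h⁻¹
C = C₀ · e^(−k·t) = 0.6913 × e^(−0.02502 × 116)
  = 0.6913 × 0.05490 = 0.03795 mg/L
Convert: 0.03795 mg/L × 1000 = 37.95 ng/mL

38 ng/mL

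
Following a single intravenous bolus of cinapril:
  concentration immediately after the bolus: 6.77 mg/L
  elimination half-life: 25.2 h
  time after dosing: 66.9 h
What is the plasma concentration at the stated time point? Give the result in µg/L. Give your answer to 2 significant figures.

k = ln2 / t½ = 0.693147 / 25.2 = 0.02751 h⁻¹
C = C₀ · e^(−k·t) = 6.770 × e^(−0.02751 × 66.9)
  = 6.770 × 0.1588 = 1.075 mg/L
Convert: 1.075 mg/L × 1000 = 1075 µg/L

1100 µg/L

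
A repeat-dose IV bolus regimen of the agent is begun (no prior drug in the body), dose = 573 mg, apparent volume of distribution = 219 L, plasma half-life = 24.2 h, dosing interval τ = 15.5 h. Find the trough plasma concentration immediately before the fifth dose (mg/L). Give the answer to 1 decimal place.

3.9 mg/L

C₀ per dose = Dose / Vd = 573 / 219 = 2.616 mg/L
k = ln2 / t½ = 0.693147 / 24.2 = 0.02864 h⁻¹
Fraction remaining after one interval: r = e^(−kτ) = e^(−0.02864 × 15.5) = 0.6415
Before dose 5, 4 doses have been given (aged 1τ, 2τ, 3τ, 4τ).
C_trough = C₀ × (r + r² + … + r^4) = C₀ × r(1−r^4)/(1−r)
        = 2.616 × 0.6415 × (1 − 0.1694) / (1 − 0.6415) = 3.888 mg/L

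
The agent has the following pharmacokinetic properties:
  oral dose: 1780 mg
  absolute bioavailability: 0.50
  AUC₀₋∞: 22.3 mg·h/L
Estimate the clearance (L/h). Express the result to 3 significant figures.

39.9 L/h

CL = F·Dose / AUC = 0.50 × 1780 / 22.3 = 39.91 L/h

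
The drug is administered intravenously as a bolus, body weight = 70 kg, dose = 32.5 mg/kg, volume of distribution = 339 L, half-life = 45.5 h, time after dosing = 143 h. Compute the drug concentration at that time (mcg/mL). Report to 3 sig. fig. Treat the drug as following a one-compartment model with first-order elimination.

0.760 mcg/mL

Total dose = 32.5 × 70 = 2275 mg
C₀ = Dose / Vd = 2275 / 339 = 6.711 mg/L
k = ln2 / t½ = 0.693147 / 45.5 = 0.01523 h⁻¹
C = C₀ · e^(−k·t) = 6.711 × e^(−0.01523 × 143)
  = 6.711 × 0.1133 = 0.7604 mg/L
(0.7604 mg/L = 0.7604 mcg/mL)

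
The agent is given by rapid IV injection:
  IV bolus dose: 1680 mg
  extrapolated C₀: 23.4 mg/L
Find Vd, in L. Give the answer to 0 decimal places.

Vd = Dose / C₀ = 1680 / 23.4 = 71.79 L

72 L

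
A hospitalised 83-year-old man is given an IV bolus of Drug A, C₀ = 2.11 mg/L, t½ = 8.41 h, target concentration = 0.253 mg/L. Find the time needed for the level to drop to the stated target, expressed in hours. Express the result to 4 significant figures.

k = ln2 / t½ = 0.693147 / 8.41 = 0.08242 h⁻¹
t = ln(C₀ / C) / k = ln(2.110 / 0.253) / 0.08242
  = ln(8.340) / 0.08242 = 2.121 / 0.08242 = 25.73 h

25.73 h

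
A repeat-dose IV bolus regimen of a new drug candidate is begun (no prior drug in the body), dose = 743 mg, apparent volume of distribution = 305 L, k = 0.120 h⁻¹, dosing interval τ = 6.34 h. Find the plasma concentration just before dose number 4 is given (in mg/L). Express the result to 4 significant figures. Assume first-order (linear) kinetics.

C₀ per dose = Dose / Vd = 743 / 305 = 2.436 mg/L
Fraction remaining after one interval: r = e^(−kτ) = e^(−0.1200 × 6.34) = 0.4673
Before dose 4, 3 doses have been given (aged 1τ, 2τ, 3τ).
C_trough = C₀ × (r + r² + … + r^3) = C₀ × r(1−r^3)/(1−r)
        = 2.436 × 0.4673 × (1 − 0.1020) / (1 − 0.4673) = 1.919 mg/L

1.919 mg/L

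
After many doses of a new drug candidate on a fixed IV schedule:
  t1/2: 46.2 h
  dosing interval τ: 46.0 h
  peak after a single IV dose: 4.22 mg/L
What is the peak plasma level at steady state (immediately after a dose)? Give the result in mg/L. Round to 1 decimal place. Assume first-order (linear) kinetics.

8.5 mg/L

k = ln2 / t½ = 0.693147 / 46.2 = 0.01500 h⁻¹
e^(−kτ) = e^(−0.01500 × 46.0) = 0.5016
Accumulation ratio R = 1 / (1 − e^(−kτ)) = 1 / (1 − 0.5016) = 2.006
Steady-state peak = C₀ × R = 4.22 × 2.006 = 8.465 mg/L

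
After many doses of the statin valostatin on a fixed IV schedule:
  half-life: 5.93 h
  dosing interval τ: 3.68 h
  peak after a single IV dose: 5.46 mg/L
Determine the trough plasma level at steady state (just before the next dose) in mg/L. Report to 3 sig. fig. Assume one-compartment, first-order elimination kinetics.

10.2 mg/L

k = ln2 / t½ = 0.693147 / 5.93 = 0.1169 h⁻¹
e^(−kτ) = e^(−0.1169 × 3.68) = 0.6504
Accumulation ratio R = 1 / (1 − e^(−kτ)) = 1 / (1 − 0.6504) = 2.860
Steady-state trough = C₀ × R × e^(−kτ) = 5.46 × 2.860 × 0.6504 = 10.16 mg/L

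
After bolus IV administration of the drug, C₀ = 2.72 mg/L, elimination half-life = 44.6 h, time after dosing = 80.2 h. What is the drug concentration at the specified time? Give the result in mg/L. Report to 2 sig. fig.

k = ln2 / t½ = 0.693147 / 44.6 = 0.01554 h⁻¹
C = C₀ · e^(−k·t) = 2.720 × e^(−0.01554 × 80.2)
  = 2.720 × 0.2876 = 0.7823 mg/L

0.78 mg/L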